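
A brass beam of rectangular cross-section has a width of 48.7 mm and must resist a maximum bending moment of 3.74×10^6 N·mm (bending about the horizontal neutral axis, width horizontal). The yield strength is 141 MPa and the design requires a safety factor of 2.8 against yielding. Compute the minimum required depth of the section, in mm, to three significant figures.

σ_allow = 141/2.8 = 50.36 MPa.
For a rectangular section σ = 6M/(bh²), so h² = 6M/(b σ_allow) = 6×3740000/(48.7×50.36) = 9150 mm².
h = 95.66 mm.

h = 95.7 mm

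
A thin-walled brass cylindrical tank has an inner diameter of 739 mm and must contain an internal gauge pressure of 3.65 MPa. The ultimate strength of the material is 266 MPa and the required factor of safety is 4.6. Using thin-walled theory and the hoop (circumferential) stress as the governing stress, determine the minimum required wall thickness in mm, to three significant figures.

t = 23.3 mm

σ_allow = 266/4.6 = 57.83 MPa.
Hoop stress σ_h = pD/(2t), so t = pD/(2σ_allow) = 3.65×739/(2×57.83) = 23.32 mm.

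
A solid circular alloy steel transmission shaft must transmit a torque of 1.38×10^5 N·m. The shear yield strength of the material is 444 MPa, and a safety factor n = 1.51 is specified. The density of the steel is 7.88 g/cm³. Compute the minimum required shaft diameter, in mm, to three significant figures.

d = 134 mm

Allowable shear stress τ_allow = 444/1.51 = 294.0 MPa.
For a solid shaft τ = 16T/(πd³), so d³ = 16T/(π τ_allow) = 16×1.3800×10^8/(π×294.0) = 2.390×10^6 mm³.
d = (2.390×10^6)^(1/3) = 133.7 mm.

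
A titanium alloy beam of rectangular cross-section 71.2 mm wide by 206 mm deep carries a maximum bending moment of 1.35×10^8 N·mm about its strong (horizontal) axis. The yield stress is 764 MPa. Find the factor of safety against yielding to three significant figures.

Section modulus S = bh²/6 = 71.2×206²/6 = 503600 mm³.
σ = M/S = 1.3500×10^8/503600 = 268.1 MPa.
n = 764/268.1 = 2.850.

n = 2.85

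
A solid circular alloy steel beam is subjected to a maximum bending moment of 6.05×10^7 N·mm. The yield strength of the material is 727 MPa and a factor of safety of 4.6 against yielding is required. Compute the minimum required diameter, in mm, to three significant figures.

σ_allow = 727/4.6 = 158.0 MPa.
For a solid circular section σ = 32M/(πd³), so d³ = 32M/(π σ_allow) = 32×6.0500×10^7/(π×158.0) = 3.899×10^6 mm³.
d = 157.4 mm.

d = 157 mm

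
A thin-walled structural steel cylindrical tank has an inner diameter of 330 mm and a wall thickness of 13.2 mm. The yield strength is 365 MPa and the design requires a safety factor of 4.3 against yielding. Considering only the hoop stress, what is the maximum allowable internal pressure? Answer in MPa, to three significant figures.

σ_allow = 365/4.3 = 84.88 MPa.
σ_h = pD/(2t) → p_allow = 2σ_allow t/D = 2×84.88×13.2/330 = 6.791 MPa.

p_allow = 6.79 MPa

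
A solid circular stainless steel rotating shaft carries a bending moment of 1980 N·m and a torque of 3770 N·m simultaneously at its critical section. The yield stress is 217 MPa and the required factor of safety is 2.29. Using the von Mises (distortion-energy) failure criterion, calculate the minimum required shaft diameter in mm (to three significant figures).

σ_allow = σ_y/n = 217/2.29 = 94.76 MPa.
For a solid shaft σ_b = 32M/(πd³) and τ = 16T/(πd³), so the von Mises stress is σ' = (16/πd³)·√(4M²+3T²).
√(4M²+3T²) = √(4×(1.980×10^6)² + 3×(3.770×10^6)²) = 7.637×10^6 N·mm.
d³ = 16×7.637×10^6/(π×94.76) = 410400 mm³.
d = 74.32 mm.

d = 74.3 mm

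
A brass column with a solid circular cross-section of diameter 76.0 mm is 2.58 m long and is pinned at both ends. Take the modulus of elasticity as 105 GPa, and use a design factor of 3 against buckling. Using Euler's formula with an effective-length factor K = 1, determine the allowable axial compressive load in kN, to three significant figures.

I = πd⁴/64 = π×76.0⁴/64 = 1.638×10^6 mm⁴.
Effective length L_e = KL = 1×2.58 m = 2580 mm.
Euler critical load P_cr = π²EI/L_e² = π²×105000×1.638×10^6/2580² = 255000 N.
P_allow = P_cr/n = 255000/3 = 84990 N.

P_allow = 85.0 kN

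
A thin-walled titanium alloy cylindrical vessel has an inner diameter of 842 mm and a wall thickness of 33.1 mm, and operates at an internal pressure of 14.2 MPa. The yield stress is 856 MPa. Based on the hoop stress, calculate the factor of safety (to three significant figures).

n = 4.74

σ_h = pD/(2t) = 14.2×842/(2×33.1) = 180.6 MPa.
n = 856/180.6 = 4.739.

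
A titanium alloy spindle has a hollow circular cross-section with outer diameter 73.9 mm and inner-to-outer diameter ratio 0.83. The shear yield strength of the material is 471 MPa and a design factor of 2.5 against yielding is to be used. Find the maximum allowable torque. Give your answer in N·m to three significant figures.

T_allow = 7840 N·m

τ_allow = 471/2.5 = 188.4 MPa.
For a hollow shaft T_allow = τ_allow·πd_o³(1−k⁴)/16 with 1−k⁴ = 0.5254, so πd_o³(1−k⁴)/16 = 41640 mm³.
T_allow = 188.4×41640 = 7.844×10^6 N·mm = 7844 N·m.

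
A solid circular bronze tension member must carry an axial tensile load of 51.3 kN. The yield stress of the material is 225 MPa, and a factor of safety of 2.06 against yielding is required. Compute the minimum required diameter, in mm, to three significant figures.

d = 24.5 mm

Allowable stress σ_allow = 225/2.06 = 109.2 MPa.
Required area A = F/σ_allow = 51300/109.2 = 469.7 mm².
A = πd²/4 → d = √(4A/π) = 24.45 mm.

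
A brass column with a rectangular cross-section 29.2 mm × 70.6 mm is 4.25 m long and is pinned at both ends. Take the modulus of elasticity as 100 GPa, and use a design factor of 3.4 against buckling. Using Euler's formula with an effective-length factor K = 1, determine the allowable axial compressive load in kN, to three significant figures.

Buckling occurs about the weak axis: I_min = h·b³/12 = 70.6×29.2³/12 = 146500 mm⁴ (b = 29.2 mm is the smaller dimension).
Effective length L_e = KL = 1×4.25 m = 4250 mm.
Euler critical load P_cr = π²EI/L_e² = π²×100000×146500/4250² = 8004 N.
P_allow = P_cr/n = 8004/3.4 = 2354 N.

P_allow = 2.35 kN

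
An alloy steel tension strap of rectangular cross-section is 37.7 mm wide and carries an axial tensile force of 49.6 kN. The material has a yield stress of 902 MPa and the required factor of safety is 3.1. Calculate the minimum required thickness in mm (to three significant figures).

σ_allow = 902/3.1 = 291.0 MPa.
Required area A = F/σ_allow = 49600/291.0 = 170.5 mm².
t = A/w = 170.5/37.7 = 4.522 mm.

t = 4.52 mm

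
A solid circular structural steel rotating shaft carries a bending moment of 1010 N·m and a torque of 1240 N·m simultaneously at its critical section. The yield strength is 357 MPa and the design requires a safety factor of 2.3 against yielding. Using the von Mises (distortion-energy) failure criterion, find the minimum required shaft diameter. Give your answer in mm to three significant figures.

d = 45.9 mm

σ_allow = σ_y/n = 357/2.3 = 155.2 MPa.
For a solid shaft σ_b = 32M/(πd³) and τ = 16T/(πd³), so the von Mises stress is σ' = (16/πd³)·√(4M²+3T²).
√(4M²+3T²) = √(4×(1.010×10^6)² + 3×(1.240×10^6)²) = 2.948×10^6 N·mm.
d³ = 16×2.948×10^6/(π×155.2) = 96740 mm³.
d = 45.91 mm.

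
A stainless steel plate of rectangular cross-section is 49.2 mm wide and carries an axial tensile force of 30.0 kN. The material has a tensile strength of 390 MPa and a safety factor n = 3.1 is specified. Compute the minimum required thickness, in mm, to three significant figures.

t = 4.85 mm

σ_allow = 390/3.1 = 125.8 MPa.
Required area A = F/σ_allow = 30000/125.8 = 238.5 mm².
t = A/w = 238.5/49.2 = 4.847 mm.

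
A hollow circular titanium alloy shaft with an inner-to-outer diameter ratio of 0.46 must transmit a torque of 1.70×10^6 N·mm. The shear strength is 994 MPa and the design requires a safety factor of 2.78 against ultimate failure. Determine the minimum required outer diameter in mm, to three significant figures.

d_o = 29.4 mm

τ_allow = 994/2.78 = 357.6 MPa.
For a hollow shaft τ = 16T/[πd_o³(1−k⁴)] with k = 0.46, so 1−k⁴ = 0.9552.
d_o³ = 16T/[π τ_allow (1−k⁴)] = 16×1700000/(π×357.6×0.9552) = 25350 mm³.
d_o = 29.38 mm.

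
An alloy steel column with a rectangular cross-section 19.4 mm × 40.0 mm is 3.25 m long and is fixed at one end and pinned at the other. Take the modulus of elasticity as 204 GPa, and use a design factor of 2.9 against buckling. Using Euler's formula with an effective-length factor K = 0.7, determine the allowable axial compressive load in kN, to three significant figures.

Buckling occurs about the weak axis: I_min = h·b³/12 = 40.0×19.4³/12 = 24340 mm⁴ (b = 19.4 mm is the smaller dimension).
Effective length L_e = KL = 0.7×3.25 m = 2275 mm.
Euler critical load P_cr = π²EI/L_e² = π²×204000×24340/2275² = 9468 N.
P_allow = P_cr/n = 9468/2.9 = 3265 N.

P_allow = 3.26 kN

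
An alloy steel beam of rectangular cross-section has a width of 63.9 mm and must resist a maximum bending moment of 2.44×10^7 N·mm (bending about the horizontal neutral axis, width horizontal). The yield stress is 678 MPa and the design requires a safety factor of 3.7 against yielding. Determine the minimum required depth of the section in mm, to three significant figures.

σ_allow = 678/3.7 = 183.2 MPa.
For a rectangular section σ = 6M/(bh²), so h² = 6M/(b σ_allow) = 6×2.4400×10^7/(63.9×183.2) = 12500 mm².
h = 111.8 mm.

h = 112 mm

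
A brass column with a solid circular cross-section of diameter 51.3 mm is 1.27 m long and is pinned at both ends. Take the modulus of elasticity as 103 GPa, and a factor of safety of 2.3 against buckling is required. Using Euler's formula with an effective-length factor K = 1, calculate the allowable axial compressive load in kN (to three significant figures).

P_allow = 93.2 kN

I = πd⁴/64 = π×51.3⁴/64 = 340000 mm⁴.
Effective length L_e = KL = 1×1.27 m = 1270 mm.
Euler critical load P_cr = π²EI/L_e² = π²×103000×340000/1270² = 214300 N.
P_allow = P_cr/n = 214300/2.3 = 93160 N.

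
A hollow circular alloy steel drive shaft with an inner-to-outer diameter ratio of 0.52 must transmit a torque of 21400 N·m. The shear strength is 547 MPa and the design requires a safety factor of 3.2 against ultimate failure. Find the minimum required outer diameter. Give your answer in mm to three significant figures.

τ_allow = 547/3.2 = 170.9 MPa.
For a hollow shaft τ = 16T/[πd_o³(1−k⁴)] with k = 0.52, so 1−k⁴ = 0.9269.
d_o³ = 16T/[π τ_allow (1−k⁴)] = 16×2.1400×10^7/(π×170.9×0.9269) = 687900 mm³.
d_o = 88.28 mm.

d_o = 88.3 mm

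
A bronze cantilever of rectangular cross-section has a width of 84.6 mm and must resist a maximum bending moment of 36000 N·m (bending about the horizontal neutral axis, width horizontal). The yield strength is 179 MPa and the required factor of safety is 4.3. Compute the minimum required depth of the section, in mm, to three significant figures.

h = 248 mm

σ_allow = 179/4.3 = 41.63 MPa.
For a rectangular section σ = 6M/(bh²), so h² = 6M/(b σ_allow) = 6×3.6000×10^7/(84.6×41.63) = 61330 mm².
h = 247.7 mm.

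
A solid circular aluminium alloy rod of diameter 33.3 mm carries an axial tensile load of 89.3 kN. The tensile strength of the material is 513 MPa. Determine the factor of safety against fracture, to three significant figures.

n = 5.00

A = πd²/4 = 870.9 mm².
σ = F/A = 89300/870.9 = 102.5 MPa.
n = 513/102.5 = 5.003.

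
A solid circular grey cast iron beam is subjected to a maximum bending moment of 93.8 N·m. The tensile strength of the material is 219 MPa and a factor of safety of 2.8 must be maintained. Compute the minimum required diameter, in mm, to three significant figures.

σ_allow = 219/2.8 = 78.21 MPa.
For a solid circular section σ = 32M/(πd³), so d³ = 32M/(π σ_allow) = 32×93800/(π×78.21) = 12220 mm³.
d = 23.03 mm.

d = 23.0 mm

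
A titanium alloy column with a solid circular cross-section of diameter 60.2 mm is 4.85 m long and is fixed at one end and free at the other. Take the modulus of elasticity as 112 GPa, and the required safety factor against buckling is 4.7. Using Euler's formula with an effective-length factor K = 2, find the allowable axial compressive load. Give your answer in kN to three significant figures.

P_allow = 1.61 kN

I = πd⁴/64 = π×60.2⁴/64 = 644700 mm⁴.
Effective length L_e = KL = 2×4.85 m = 9700 mm.
Euler critical load P_cr = π²EI/L_e² = π²×112000×644700/9700² = 7574 N.
P_allow = P_cr/n = 7574/4.7 = 1612 N.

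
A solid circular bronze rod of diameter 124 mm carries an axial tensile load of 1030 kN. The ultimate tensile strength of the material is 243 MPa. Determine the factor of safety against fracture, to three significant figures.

A = πd²/4 = 12080 mm².
σ = F/A = 1030000/12080 = 85.29 MPa.
n = 243/85.29 = 2.849.

n = 2.85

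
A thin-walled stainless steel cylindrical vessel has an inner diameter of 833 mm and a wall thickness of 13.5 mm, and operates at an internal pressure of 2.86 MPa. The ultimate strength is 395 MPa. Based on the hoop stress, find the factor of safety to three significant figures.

n = 4.48

σ_h = pD/(2t) = 2.86×833/(2×13.5) = 88.24 MPa.
n = 395/88.24 = 4.477.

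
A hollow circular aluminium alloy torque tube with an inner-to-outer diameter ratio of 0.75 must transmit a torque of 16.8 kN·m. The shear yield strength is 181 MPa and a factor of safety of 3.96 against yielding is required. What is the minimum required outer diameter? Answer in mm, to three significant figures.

τ_allow = 181/3.96 = 45.71 MPa.
For a hollow shaft τ = 16T/[πd_o³(1−k⁴)] with k = 0.75, so 1−k⁴ = 0.6836.
d_o³ = 16T/[π τ_allow (1−k⁴)] = 16×1.6800×10^7/(π×45.71×0.6836) = 2.738×10^6 mm³.
d_o = 139.9 mm.

d_o = 140 mm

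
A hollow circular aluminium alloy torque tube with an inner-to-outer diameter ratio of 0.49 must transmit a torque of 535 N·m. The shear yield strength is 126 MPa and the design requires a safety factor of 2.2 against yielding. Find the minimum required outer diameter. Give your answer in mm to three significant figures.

τ_allow = 126/2.2 = 57.27 MPa.
For a hollow shaft τ = 16T/[πd_o³(1−k⁴)] with k = 0.49, so 1−k⁴ = 0.9424.
d_o³ = 16T/[π τ_allow (1−k⁴)] = 16×535000/(π×57.27×0.9424) = 50490 mm³.
d_o = 36.96 mm.

d_o = 37.0 mm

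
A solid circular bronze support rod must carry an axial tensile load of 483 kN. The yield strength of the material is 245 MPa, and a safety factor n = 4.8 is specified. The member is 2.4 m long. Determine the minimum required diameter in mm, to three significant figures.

Allowable stress σ_allow = 245/4.8 = 51.04 MPa.
Required area A = F/σ_allow = 483000/51.04 = 9463 mm².
A = πd²/4 → d = √(4A/π) = 109.8 mm.

d = 110 mm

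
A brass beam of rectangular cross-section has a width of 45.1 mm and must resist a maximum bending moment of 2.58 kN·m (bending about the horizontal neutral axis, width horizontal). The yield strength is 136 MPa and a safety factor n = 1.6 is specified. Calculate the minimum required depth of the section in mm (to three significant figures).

σ_allow = 136/1.6 = 85.00 MPa.
For a rectangular section σ = 6M/(bh²), so h² = 6M/(b σ_allow) = 6×2580000/(45.1×85.00) = 4038 mm².
h = 63.55 mm.

h = 63.5 mm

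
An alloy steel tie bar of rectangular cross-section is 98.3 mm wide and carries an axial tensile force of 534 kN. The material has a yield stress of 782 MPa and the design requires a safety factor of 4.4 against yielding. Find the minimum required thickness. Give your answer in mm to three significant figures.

t = 30.6 mm

σ_allow = 782/4.4 = 177.7 MPa.
Required area A = F/σ_allow = 534000/177.7 = 3005 mm².
t = A/w = 3005/98.3 = 30.57 mm.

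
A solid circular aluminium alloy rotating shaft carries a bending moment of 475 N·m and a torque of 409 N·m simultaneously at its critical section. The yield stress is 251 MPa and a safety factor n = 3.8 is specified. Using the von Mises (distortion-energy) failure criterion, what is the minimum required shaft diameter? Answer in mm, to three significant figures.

d = 45.0 mm

σ_allow = σ_y/n = 251/3.8 = 66.05 MPa.
For a solid shaft σ_b = 32M/(πd³) and τ = 16T/(πd³), so the von Mises stress is σ' = (16/πd³)·√(4M²+3T²).
√(4M²+3T²) = √(4×(475000)² + 3×(409000)²) = 1.185×10^6 N·mm.
d³ = 16×1.185×10^6/(π×66.05) = 91370 mm³.
d = 45.04 mm.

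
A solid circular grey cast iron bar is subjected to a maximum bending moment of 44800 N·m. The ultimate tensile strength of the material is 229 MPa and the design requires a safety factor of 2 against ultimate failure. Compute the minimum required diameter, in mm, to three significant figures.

σ_allow = 229/2 = 114.5 MPa.
For a solid circular section σ = 32M/(πd³), so d³ = 32M/(π σ_allow) = 32×4.4800×10^7/(π×114.5) = 3.985×10^6 mm³.
d = 158.5 mm.

d = 159 mm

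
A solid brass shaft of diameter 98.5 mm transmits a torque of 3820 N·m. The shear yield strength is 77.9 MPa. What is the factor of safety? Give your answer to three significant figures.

τ = 16T/(πd³) = 16×3820000/(π×98.5³) = 20.36 MPa.
n = τ_limit/τ = 77.9/20.36 = 3.827.

n = 3.83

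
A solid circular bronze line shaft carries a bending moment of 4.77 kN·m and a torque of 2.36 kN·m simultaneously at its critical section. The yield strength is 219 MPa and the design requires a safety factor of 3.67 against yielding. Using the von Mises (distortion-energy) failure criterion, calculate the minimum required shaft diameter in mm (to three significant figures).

d = 96.0 mm

σ_allow = σ_y/n = 219/3.67 = 59.67 MPa.
For a solid shaft σ_b = 32M/(πd³) and τ = 16T/(πd³), so the von Mises stress is σ' = (16/πd³)·√(4M²+3T²).
√(4M²+3T²) = √(4×(4.770×10^6)² + 3×(2.360×10^6)²) = 1.038×10^7 N·mm.
d³ = 16×1.038×10^7/(π×59.67) = 885800 mm³.
d = 96.04 mm.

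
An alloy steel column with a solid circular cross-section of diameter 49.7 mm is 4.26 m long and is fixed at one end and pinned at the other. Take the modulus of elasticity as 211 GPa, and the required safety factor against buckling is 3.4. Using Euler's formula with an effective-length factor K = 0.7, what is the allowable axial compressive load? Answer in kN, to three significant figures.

P_allow = 20.6 kN

I = πd⁴/64 = π×49.7⁴/64 = 299500 mm⁴.
Effective length L_e = KL = 0.7×4.26 m = 2982 mm.
Euler critical load P_cr = π²EI/L_e² = π²×211000×299500/2982² = 70140 N.
P_allow = P_cr/n = 70140/3.4 = 20630 N.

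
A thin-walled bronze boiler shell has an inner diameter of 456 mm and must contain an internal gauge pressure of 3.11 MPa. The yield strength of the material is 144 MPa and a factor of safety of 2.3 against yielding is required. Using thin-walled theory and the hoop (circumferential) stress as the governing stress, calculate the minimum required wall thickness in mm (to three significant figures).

t = 11.3 mm

σ_allow = 144/2.3 = 62.61 MPa.
Hoop stress σ_h = pD/(2t), so t = pD/(2σ_allow) = 3.11×456/(2×62.61) = 11.33 mm.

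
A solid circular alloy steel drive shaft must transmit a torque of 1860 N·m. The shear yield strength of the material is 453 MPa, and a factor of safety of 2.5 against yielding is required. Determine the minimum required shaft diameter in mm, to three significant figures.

d = 37.4 mm

Allowable shear stress τ_allow = 453/2.5 = 181.2 MPa.
For a solid shaft τ = 16T/(πd³), so d³ = 16T/(π τ_allow) = 16×1860000/(π×181.2) = 52280 mm³.
d = (52280)^(1/3) = 37.39 mm.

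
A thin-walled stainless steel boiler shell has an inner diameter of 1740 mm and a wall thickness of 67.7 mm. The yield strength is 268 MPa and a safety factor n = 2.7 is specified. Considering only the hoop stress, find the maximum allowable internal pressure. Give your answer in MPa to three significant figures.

p_allow = 7.72 MPa

σ_allow = 268/2.7 = 99.26 MPa.
σ_h = pD/(2t) → p_allow = 2σ_allow t/D = 2×99.26×67.7/1740 = 7.724 MPa.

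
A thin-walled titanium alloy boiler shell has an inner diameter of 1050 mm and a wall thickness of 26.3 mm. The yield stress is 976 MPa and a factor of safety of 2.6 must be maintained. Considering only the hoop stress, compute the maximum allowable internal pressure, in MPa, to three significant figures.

p_allow = 18.8 MPa

σ_allow = 976/2.6 = 375.4 MPa.
σ_h = pD/(2t) → p_allow = 2σ_allow t/D = 2×375.4×26.3/1050 = 18.80 MPa.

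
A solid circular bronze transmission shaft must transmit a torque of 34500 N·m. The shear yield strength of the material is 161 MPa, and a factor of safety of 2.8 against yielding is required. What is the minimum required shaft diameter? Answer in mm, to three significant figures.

Allowable shear stress τ_allow = 161/2.8 = 57.50 MPa.
For a solid shaft τ = 16T/(πd³), so d³ = 16T/(π τ_allow) = 16×3.4500×10^7/(π×57.50) = 3.056×10^6 mm³.
d = (3.056×10^6)^(1/3) = 145.1 mm.

d = 145 mm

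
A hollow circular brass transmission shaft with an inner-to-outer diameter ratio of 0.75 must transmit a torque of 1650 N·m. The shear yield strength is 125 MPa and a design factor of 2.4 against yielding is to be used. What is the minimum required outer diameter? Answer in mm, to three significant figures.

d_o = 61.8 mm

τ_allow = 125/2.4 = 52.08 MPa.
For a hollow shaft τ = 16T/[πd_o³(1−k⁴)] with k = 0.75, so 1−k⁴ = 0.6836.
d_o³ = 16T/[π τ_allow (1−k⁴)] = 16×1650000/(π×52.08×0.6836) = 236000 mm³.
d_o = 61.80 mm.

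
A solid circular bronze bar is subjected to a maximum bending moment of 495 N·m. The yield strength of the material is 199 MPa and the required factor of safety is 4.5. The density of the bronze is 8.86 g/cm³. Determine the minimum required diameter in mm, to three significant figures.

d = 48.5 mm

σ_allow = 199/4.5 = 44.22 MPa.
For a solid circular section σ = 32M/(πd³), so d³ = 32M/(π σ_allow) = 32×495000/(π×44.22) = 114000 mm³.
d = 48.49 mm.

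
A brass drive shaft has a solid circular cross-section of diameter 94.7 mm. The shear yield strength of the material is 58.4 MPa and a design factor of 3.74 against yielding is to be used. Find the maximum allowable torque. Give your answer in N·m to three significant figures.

T_allow = 2600 N·m

τ_allow = 58.4/3.74 = 15.61 MPa.
For a solid shaft T_allow = τ_allow·πd³/16; πd³/16 = π×94.7³/16 = 166800 mm³.
T_allow = 15.61×166800 = 2.604×10^6 N·mm = 2604 N·m.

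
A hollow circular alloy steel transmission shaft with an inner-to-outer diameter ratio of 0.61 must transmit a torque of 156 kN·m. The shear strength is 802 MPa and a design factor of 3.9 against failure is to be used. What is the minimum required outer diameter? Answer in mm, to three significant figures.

τ_allow = 802/3.9 = 205.6 MPa.
For a hollow shaft τ = 16T/[πd_o³(1−k⁴)] with k = 0.61, so 1−k⁴ = 0.8615.
d_o³ = 16T/[π τ_allow (1−k⁴)] = 16×1.5600×10^8/(π×205.6×0.8615) = 4.484×10^6 mm³.
d_o = 164.9 mm.

d_o = 165 mm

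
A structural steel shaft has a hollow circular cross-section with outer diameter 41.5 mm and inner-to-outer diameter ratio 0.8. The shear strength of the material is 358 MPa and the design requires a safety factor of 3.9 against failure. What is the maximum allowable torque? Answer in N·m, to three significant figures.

τ_allow = 358/3.9 = 91.79 MPa.
For a hollow shaft T_allow = τ_allow·πd_o³(1−k⁴)/16 with 1−k⁴ = 0.5904, so πd_o³(1−k⁴)/16 = 8286 mm³.
T_allow = 91.79×8286 = 760600 N·mm = 760.6 N·m.

T_allow = 761 N·m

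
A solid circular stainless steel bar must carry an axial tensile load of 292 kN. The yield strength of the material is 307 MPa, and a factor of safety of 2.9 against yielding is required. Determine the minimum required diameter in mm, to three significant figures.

Allowable stress σ_allow = 307/2.9 = 105.9 MPa.
Required area A = F/σ_allow = 292000/105.9 = 2758 mm².
A = πd²/4 → d = √(4A/π) = 59.26 mm.

d = 59.3 mm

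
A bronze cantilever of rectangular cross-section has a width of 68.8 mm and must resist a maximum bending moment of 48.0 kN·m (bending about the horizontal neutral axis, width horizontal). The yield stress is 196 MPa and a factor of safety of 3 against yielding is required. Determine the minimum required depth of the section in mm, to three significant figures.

h = 253 mm

σ_allow = 196/3 = 65.33 MPa.
For a rectangular section σ = 6M/(bh²), so h² = 6M/(b σ_allow) = 6×4.8000×10^7/(68.8×65.33) = 64070 mm².
h = 253.1 mm.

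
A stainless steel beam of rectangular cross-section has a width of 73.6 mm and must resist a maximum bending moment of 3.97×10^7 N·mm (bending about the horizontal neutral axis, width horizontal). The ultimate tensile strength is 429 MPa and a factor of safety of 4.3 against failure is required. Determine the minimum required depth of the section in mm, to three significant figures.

h = 180 mm

σ_allow = 429/4.3 = 99.77 MPa.
For a rectangular section σ = 6M/(bh²), so h² = 6M/(b σ_allow) = 6×3.9700×10^7/(73.6×99.77) = 32440 mm².
h = 180.1 mm.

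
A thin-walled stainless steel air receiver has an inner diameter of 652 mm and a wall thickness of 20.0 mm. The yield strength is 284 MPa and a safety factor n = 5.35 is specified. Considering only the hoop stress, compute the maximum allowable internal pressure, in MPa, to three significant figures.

σ_allow = 284/5.35 = 53.08 MPa.
σ_h = pD/(2t) → p_allow = 2σ_allow t/D = 2×53.08×20.0/652 = 3.257 MPa.

p_allow = 3.26 MPa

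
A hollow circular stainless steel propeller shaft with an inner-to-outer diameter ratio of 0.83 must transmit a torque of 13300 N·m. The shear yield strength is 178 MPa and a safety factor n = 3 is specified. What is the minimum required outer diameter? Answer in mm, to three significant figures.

τ_allow = 178/3 = 59.33 MPa.
For a hollow shaft τ = 16T/[πd_o³(1−k⁴)] with k = 0.83, so 1−k⁴ = 0.5254.
d_o³ = 16T/[π τ_allow (1−k⁴)] = 16×1.3300×10^7/(π×59.33×0.5254) = 2.173×10^6 mm³.
d_o = 129.5 mm.

d_o = 130 mm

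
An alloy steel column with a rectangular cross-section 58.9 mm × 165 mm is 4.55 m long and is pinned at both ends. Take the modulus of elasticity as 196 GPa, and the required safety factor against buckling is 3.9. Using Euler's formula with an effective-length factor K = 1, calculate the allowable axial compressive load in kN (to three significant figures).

P_allow = 67.3 kN

Buckling occurs about the weak axis: I_min = h·b³/12 = 165×58.9³/12 = 2.810×10^6 mm⁴ (b = 58.9 mm is the smaller dimension).
Effective length L_e = KL = 1×4.55 m = 4550 mm.
Euler critical load P_cr = π²EI/L_e² = π²×196000×2.810×10^6/4550² = 262500 N.
P_allow = P_cr/n = 262500/3.9 = 67320 N.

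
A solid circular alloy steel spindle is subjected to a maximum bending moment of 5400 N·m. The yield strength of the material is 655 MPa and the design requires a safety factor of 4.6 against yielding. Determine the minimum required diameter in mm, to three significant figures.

d = 72.8 mm

σ_allow = 655/4.6 = 142.4 MPa.
For a solid circular section σ = 32M/(πd³), so d³ = 32M/(π σ_allow) = 32×5400000/(π×142.4) = 386300 mm³.
d = 72.83 mm.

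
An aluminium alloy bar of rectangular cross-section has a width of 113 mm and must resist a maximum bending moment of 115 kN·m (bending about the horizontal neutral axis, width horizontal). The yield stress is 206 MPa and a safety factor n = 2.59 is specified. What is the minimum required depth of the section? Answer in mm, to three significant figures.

σ_allow = 206/2.59 = 79.54 MPa.
For a rectangular section σ = 6M/(bh²), so h² = 6M/(b σ_allow) = 6×1.1500×10^8/(113×79.54) = 76770 mm².
h = 277.1 mm.

h = 277 mm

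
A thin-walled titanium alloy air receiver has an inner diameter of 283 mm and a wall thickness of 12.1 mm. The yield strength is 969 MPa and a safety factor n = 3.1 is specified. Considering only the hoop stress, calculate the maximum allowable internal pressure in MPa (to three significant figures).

p_allow = 26.7 MPa

σ_allow = 969/3.1 = 312.6 MPa.
σ_h = pD/(2t) → p_allow = 2σ_allow t/D = 2×312.6×12.1/283 = 26.73 MPa.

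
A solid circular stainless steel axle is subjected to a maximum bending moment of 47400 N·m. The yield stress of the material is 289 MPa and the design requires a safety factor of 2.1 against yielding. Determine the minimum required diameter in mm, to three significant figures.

d = 152 mm

σ_allow = 289/2.1 = 137.6 MPa.
For a solid circular section σ = 32M/(πd³), so d³ = 32M/(π σ_allow) = 32×4.7400×10^7/(π×137.6) = 3.508×10^6 mm³.
d = 151.9 mm.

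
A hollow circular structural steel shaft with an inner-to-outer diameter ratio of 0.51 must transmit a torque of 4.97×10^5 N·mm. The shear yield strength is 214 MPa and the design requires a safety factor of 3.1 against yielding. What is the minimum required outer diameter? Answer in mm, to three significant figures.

d_o = 34.0 mm

τ_allow = 214/3.1 = 69.03 MPa.
For a hollow shaft τ = 16T/[πd_o³(1−k⁴)] with k = 0.51, so 1−k⁴ = 0.9323.
d_o³ = 16T/[π τ_allow (1−k⁴)] = 16×497000/(π×69.03×0.9323) = 39330 mm³.
d_o = 34.01 mm.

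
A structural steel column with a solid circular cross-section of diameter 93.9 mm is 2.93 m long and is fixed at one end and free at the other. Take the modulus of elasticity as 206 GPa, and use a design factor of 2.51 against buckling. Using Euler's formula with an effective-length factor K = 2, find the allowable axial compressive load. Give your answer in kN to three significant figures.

P_allow = 90.0 kN

I = πd⁴/64 = π×93.9⁴/64 = 3.816×10^6 mm⁴.
Effective length L_e = KL = 2×2.93 m = 5860 mm.
Euler critical load P_cr = π²EI/L_e² = π²×206000×3.816×10^6/5860² = 225900 N.
P_allow = P_cr/n = 225900/2.51 = 90020 N.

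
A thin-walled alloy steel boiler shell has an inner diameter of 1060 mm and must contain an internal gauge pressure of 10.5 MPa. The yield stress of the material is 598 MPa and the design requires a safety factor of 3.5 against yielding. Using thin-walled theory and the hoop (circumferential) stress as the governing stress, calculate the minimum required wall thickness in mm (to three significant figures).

t = 32.6 mm

σ_allow = 598/3.5 = 170.9 MPa.
Hoop stress σ_h = pD/(2t), so t = pD/(2σ_allow) = 10.5×1060/(2×170.9) = 32.57 mm.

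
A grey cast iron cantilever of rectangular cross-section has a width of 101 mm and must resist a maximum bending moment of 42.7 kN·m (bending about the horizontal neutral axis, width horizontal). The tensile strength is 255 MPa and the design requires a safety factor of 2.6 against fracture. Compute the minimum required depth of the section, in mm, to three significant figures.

h = 161 mm

σ_allow = 255/2.6 = 98.08 MPa.
For a rectangular section σ = 6M/(bh²), so h² = 6M/(b σ_allow) = 6×4.2700×10^7/(101×98.08) = 25860 mm².
h = 160.8 mm.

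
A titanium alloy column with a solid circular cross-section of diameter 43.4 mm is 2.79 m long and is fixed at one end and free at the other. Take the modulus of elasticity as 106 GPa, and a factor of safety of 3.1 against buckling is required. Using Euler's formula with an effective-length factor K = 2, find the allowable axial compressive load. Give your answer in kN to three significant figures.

P_allow = 1.89 kN

I = πd⁴/64 = π×43.4⁴/64 = 174200 mm⁴.
Effective length L_e = KL = 2×2.79 m = 5580 mm.
Euler critical load P_cr = π²EI/L_e² = π²×106000×174200/5580² = 5851 N.
P_allow = P_cr/n = 5851/3.1 = 1888 N.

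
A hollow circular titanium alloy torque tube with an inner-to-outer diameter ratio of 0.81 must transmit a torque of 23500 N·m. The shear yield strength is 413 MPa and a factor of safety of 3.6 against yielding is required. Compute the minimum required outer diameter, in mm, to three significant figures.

d_o = 122 mm

τ_allow = 413/3.6 = 114.7 MPa.
For a hollow shaft τ = 16T/[πd_o³(1−k⁴)] with k = 0.81, so 1−k⁴ = 0.5695.
d_o³ = 16T/[π τ_allow (1−k⁴)] = 16×2.3500×10^7/(π×114.7×0.5695) = 1.832×10^6 mm³.
d_o = 122.4 mm.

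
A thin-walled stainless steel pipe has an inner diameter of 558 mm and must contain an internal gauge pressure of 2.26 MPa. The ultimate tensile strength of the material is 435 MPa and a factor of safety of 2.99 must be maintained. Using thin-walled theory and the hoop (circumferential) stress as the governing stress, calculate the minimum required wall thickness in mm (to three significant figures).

σ_allow = 435/2.99 = 145.5 MPa.
Hoop stress σ_h = pD/(2t), so t = pD/(2σ_allow) = 2.26×558/(2×145.5) = 4.334 mm.

t = 4.33 mm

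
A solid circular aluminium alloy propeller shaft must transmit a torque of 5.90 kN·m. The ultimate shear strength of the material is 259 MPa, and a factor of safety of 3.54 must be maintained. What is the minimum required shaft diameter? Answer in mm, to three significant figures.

d = 74.3 mm

Allowable shear stress τ_allow = 259/3.54 = 73.16 MPa.
For a solid shaft τ = 16T/(πd³), so d³ = 16T/(π τ_allow) = 16×5900000/(π×73.16) = 410700 mm³.
d = (410700)^(1/3) = 74.33 mm.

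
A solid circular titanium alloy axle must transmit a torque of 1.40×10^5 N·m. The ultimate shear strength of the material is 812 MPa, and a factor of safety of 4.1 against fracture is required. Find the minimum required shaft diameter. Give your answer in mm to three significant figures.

Allowable shear stress τ_allow = 812/4.1 = 198.0 MPa.
For a solid shaft τ = 16T/(πd³), so d³ = 16T/(π τ_allow) = 16×1.4000×10^8/(π×198.0) = 3.600×10^6 mm³.
d = (3.600×10^6)^(1/3) = 153.3 mm.

d = 153 mm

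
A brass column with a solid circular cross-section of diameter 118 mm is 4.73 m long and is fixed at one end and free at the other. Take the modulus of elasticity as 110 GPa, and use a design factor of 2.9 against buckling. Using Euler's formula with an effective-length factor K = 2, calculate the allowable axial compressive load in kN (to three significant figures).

I = πd⁴/64 = π×118⁴/64 = 9.517×10^6 mm⁴.
Effective length L_e = KL = 2×4.73 m = 9460 mm.
Euler critical load P_cr = π²EI/L_e² = π²×110000×9.517×10^6/9460² = 115500 N.
P_allow = P_cr/n = 115500/2.9 = 39810 N.

P_allow = 39.8 kN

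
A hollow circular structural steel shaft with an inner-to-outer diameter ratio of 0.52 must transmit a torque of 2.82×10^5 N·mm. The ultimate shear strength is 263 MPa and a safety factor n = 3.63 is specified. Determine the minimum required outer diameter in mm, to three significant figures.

d_o = 27.8 mm

τ_allow = 263/3.63 = 72.45 MPa.
For a hollow shaft τ = 16T/[πd_o³(1−k⁴)] with k = 0.52, so 1−k⁴ = 0.9269.
d_o³ = 16T/[π τ_allow (1−k⁴)] = 16×282000/(π×72.45×0.9269) = 21390 mm³.
d_o = 27.76 mm.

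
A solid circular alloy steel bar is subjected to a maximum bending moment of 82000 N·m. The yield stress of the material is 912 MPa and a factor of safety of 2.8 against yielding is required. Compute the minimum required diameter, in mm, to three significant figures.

σ_allow = 912/2.8 = 325.7 MPa.
For a solid circular section σ = 32M/(πd³), so d³ = 32M/(π σ_allow) = 32×8.2000×10^7/(π×325.7) = 2.564×10^6 mm³.
d = 136.9 mm.

d = 137 mm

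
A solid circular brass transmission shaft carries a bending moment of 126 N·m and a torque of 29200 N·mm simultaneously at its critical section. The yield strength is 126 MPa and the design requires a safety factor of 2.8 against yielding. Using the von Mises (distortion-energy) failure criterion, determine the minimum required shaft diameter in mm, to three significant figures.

σ_allow = σ_y/n = 126/2.8 = 45.00 MPa.
For a solid shaft σ_b = 32M/(πd³) and τ = 16T/(πd³), so the von Mises stress is σ' = (16/πd³)·√(4M²+3T²).
√(4M²+3T²) = √(4×(126000)² + 3×(29200)²) = 257000 N·mm.
d³ = 16×257000/(π×45.00) = 29090 mm³.
d = 30.75 mm.

d = 30.8 mm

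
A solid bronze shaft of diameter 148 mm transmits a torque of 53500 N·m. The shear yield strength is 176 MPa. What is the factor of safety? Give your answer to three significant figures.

n = 2.09

τ = 16T/(πd³) = 16×5.3500×10^7/(π×148³) = 84.05 MPa.
n = τ_limit/τ = 176/84.05 = 2.094.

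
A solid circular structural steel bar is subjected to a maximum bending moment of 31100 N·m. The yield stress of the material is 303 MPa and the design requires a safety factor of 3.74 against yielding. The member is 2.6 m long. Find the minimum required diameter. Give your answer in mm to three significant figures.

σ_allow = 303/3.74 = 81.02 MPa.
For a solid circular section σ = 32M/(πd³), so d³ = 32M/(π σ_allow) = 32×3.1100×10^7/(π×81.02) = 3.910×10^6 mm³.
d = 157.5 mm.

d = 158 mm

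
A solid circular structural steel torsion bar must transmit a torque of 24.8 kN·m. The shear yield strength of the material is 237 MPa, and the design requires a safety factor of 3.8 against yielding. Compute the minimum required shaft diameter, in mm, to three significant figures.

d = 127 mm

Allowable shear stress τ_allow = 237/3.8 = 62.37 MPa.
For a solid shaft τ = 16T/(πd³), so d³ = 16T/(π τ_allow) = 16×2.4800×10^7/(π×62.37) = 2.025×10^6 mm³.
d = (2.025×10^6)^(1/3) = 126.5 mm.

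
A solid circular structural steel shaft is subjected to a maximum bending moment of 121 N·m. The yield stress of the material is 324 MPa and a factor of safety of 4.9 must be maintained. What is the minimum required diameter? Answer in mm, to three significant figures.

σ_allow = 324/4.9 = 66.12 MPa.
For a solid circular section σ = 32M/(πd³), so d³ = 32M/(π σ_allow) = 32×121000/(π×66.12) = 18640 mm³.
d = 26.51 mm.

d = 26.5 mm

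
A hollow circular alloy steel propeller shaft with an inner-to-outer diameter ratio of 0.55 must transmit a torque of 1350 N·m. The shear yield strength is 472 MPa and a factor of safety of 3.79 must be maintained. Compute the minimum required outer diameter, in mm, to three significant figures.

τ_allow = 472/3.79 = 124.5 MPa.
For a hollow shaft τ = 16T/[πd_o³(1−k⁴)] with k = 0.55, so 1−k⁴ = 0.9085.
d_o³ = 16T/[π τ_allow (1−k⁴)] = 16×1350000/(π×124.5×0.9085) = 60770 mm³.
d_o = 39.32 mm.

d_o = 39.3 mm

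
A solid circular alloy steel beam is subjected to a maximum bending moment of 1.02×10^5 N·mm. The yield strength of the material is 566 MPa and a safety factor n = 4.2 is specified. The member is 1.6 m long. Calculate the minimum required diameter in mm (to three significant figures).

d = 19.8 mm

σ_allow = 566/4.2 = 134.8 MPa.
For a solid circular section σ = 32M/(πd³), so d³ = 32M/(π σ_allow) = 32×102000/(π×134.8) = 7710 mm³.
d = 19.76 mm.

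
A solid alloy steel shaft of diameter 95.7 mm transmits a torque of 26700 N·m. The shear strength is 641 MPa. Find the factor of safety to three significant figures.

τ = 16T/(πd³) = 16×2.6700×10^7/(π×95.7³) = 155.1 MPa.
n = τ_limit/τ = 641/155.1 = 4.132.

n = 4.13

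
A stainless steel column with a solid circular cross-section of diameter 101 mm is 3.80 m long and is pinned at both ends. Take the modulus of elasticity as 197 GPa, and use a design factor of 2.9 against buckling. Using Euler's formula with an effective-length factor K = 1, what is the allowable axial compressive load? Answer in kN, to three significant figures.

P_allow = 237 kN

I = πd⁴/64 = π×101⁴/64 = 5.108×10^6 mm⁴.
Effective length L_e = KL = 1×3.80 m = 3800 mm.
Euler critical load P_cr = π²EI/L_e² = π²×197000×5.108×10^6/3800² = 687800 N.
P_allow = P_cr/n = 687800/2.9 = 237200 N.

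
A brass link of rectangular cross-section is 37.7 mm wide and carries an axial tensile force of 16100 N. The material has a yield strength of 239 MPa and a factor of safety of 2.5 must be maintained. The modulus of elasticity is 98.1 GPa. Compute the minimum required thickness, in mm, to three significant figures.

σ_allow = 239/2.5 = 95.60 MPa.
Required area A = F/σ_allow = 16100/95.60 = 168.4 mm².
t = A/w = 168.4/37.7 = 4.467 mm.

t = 4.47 mm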